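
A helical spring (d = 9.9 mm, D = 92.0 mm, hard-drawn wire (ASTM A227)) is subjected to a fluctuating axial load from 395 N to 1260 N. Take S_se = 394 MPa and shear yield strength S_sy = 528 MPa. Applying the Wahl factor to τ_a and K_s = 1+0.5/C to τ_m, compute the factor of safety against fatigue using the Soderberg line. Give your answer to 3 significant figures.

1.42

C = D/d = 92.0/9.9 = 9.2929; K_W = (4C−1)/(4C−4)+0.615/C = 1.1566; K_s = 1+0.5/C = 1.0538
F_a = (F_max−F_min)/2 = 432.5 N; F_m = (F_max+F_min)/2 = 827.5 N
τ_a = K_W·8F_aD/(πd³) = 1.1566 × 104.43 = 120.78 MPa
τ_m = K_s·8F_mD/(πd³) = 1.0538 × 199.8 = 210.55 MPa
Soderberg: 1/n_f = τ_a/S_se + τ_m/S_sy = 120.78/394 + 210.55/528 = 0.30655 + 0.39876 = 0.70532
n_f = 1/0.70532 = 1.418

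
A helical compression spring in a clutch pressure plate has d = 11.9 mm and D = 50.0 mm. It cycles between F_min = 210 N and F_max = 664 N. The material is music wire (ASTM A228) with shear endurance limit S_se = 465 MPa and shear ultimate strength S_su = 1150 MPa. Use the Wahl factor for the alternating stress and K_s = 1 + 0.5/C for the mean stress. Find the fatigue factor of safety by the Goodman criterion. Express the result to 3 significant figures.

C = D/d = 50.0/11.9 = 4.2017; K_W = (4C−1)/(4C−4)+0.615/C = 1.3806; K_s = 1+0.5/C = 1.1190
F_a = (F_max−F_min)/2 = 227 N; F_m = (F_max+F_min)/2 = 437 N
τ_a = K_W·8F_aD/(πd³) = 1.3806 × 17.151 = 23.679 MPa
τ_m = K_s·8F_mD/(πd³) = 1.1190 × 33.018 = 36.947 MPa
Goodman: 1/n_f = τ_a/S_se + τ_m/S_su = 23.679/465 + 36.947/1150 = 0.05092 + 0.03213 = 0.083051
n_f = 1/0.083051 = 12.04

12.0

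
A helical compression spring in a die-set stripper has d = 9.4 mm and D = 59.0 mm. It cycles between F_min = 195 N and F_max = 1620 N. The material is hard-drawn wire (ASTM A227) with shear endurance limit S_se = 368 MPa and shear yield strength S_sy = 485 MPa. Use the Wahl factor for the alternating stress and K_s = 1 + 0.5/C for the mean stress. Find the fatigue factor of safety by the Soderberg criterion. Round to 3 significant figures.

1.25

C = D/d = 59.0/9.4 = 6.2766; K_W = (4C−1)/(4C−4)+0.615/C = 1.2401; K_s = 1+0.5/C = 1.0797
F_a = (F_max−F_min)/2 = 712.5 N; F_m = (F_max+F_min)/2 = 907.5 N
τ_a = K_W·8F_aD/(πd³) = 1.2401 × 128.88 = 159.83 MPa
τ_m = K_s·8F_mD/(πd³) = 1.0797 × 164.16 = 177.23 MPa
Soderberg: 1/n_f = τ_a/S_se + τ_m/S_sy = 159.83/368 + 177.23/485 = 0.43432 + 0.36543 = 0.79975
n_f = 1/0.79975 = 1.25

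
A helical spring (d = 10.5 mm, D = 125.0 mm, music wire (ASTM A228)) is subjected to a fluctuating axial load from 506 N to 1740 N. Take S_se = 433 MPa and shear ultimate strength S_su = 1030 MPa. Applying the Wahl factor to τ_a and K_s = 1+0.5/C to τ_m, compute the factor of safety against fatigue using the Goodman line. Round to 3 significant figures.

1.33

C = D/d = 125.0/10.5 = 11.9048; K_W = (4C−1)/(4C−4)+0.615/C = 1.1204; K_s = 1+0.5/C = 1.0420
F_a = (F_max−F_min)/2 = 617 N; F_m = (F_max+F_min)/2 = 1123 N
τ_a = K_W·8F_aD/(πd³) = 1.1204 × 169.66 = 190.09 MPa
τ_m = K_s·8F_mD/(πd³) = 1.0420 × 308.79 = 321.76 MPa
Goodman: 1/n_f = τ_a/S_se + τ_m/S_su = 190.09/433 + 321.76/1030 = 0.43900 + 0.31239 = 0.75139
n_f = 1/0.75139 = 1.331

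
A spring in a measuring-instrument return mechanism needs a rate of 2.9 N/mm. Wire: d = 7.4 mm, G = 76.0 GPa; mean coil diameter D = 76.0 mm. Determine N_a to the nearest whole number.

N_a = Gd⁴/(8D³k) = (76.0×10³ × 7.4⁴)/(8 × 76.0³ × 2.9)
    = 2.27898e+08 / 1.01842e+07 = 22.38 → 22 coils

22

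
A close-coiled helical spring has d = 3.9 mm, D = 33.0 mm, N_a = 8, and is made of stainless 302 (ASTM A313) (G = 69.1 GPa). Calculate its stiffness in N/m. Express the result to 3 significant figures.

6950 N/m

k = Gd⁴/(8D³N_a) = (69.1×10³ × 3.9⁴) / (8 × 33.0³ × 8)
  = 1.59859e+07 / 2.29997e+06 = 6.9505 N/mm = 6950.5 N/m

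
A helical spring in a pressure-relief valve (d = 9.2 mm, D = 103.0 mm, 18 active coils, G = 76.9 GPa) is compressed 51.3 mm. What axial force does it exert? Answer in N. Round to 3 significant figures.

k = Gd⁴/(8D³N_a) = (76.9×10³)(9.2⁴)/(8·103.0³·18) = 3.5011 N/mm
F = k·δ = 3.5011 × 51.3 = 179.61 N

180 N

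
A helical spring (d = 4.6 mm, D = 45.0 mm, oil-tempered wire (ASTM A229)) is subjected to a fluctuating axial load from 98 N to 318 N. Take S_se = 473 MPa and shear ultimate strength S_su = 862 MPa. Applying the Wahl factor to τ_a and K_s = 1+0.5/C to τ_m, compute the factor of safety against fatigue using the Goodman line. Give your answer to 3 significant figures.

1.63

C = D/d = 45.0/4.6 = 9.7826; K_W = (4C−1)/(4C−4)+0.615/C = 1.1483; K_s = 1+0.5/C = 1.0511
F_a = (F_max−F_min)/2 = 110 N; F_m = (F_max+F_min)/2 = 208 N
τ_a = K_W·8F_aD/(πd³) = 1.1483 × 129.5 = 148.7 MPa
τ_m = K_s·8F_mD/(πd³) = 1.0511 × 244.87 = 257.39 MPa
Goodman: 1/n_f = τ_a/S_se + τ_m/S_su = 148.7/473 + 257.39/862 = 0.31438 + 0.29860 = 0.61297
n_f = 1/0.61297 = 1.631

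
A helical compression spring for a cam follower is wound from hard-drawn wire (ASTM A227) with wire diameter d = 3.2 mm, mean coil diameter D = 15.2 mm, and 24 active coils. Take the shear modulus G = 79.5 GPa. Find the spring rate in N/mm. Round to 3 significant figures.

k = Gd⁴/(8D³N_a) = (79.5×10³ × 3.2⁴) / (8 × 15.2³ × 24)
  = 8.33618e+06 / 674267 = 12.363 N/mm

12.4 N/mm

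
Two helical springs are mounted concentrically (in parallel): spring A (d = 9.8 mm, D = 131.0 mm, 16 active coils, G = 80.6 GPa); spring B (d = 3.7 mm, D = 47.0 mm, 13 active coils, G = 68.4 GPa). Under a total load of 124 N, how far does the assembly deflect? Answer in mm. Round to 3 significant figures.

k_A = Gd⁴/(8D³N_a) = (80.6×10³)(9.8⁴)/(8·131.0³·16) = 2.5835 N/mm
k_B = Gd⁴/(8D³N_a) = (68.4×10³)(3.7⁴)/(8·47.0³·13) = 1.1872 N/mm
Parallel: k_eq = 2.5835 + 1.1872 = 3.7708 N/mm
δ = F/k_eq = 124/3.7708 = 32.884 mm

32.9 mm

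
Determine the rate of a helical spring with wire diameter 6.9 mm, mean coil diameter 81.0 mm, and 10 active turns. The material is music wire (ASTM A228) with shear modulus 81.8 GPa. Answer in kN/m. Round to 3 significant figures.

4.36 kN/m

k = Gd⁴/(8D³N_a) = (81.8×10³ × 6.9⁴) / (8 × 81.0³ × 10)
  = 1.85417e+08 / 4.25153e+07 = 4.3612 N/mm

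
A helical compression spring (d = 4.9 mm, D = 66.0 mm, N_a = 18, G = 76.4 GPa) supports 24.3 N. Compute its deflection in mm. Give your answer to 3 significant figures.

22.8 mm

k = Gd⁴/(8D³N_a) = (76.4×10³)(4.9⁴)/(8·66.0³·18) = 1.0639 N/mm
δ = F/k = 24.3 / 1.0639 = 22.841 mm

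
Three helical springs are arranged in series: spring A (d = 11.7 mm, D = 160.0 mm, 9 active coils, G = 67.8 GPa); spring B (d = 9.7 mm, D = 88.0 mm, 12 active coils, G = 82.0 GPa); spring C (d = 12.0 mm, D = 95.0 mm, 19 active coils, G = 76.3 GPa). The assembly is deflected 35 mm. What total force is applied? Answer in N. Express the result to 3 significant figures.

86.5 N

k_A = Gd⁴/(8D³N_a) = (67.8×10³)(11.7⁴)/(8·160.0³·9) = 4.308 N/mm
k_B = Gd⁴/(8D³N_a) = (82.0×10³)(9.7⁴)/(8·88.0³·12) = 11.096 N/mm
k_C = Gd⁴/(8D³N_a) = (76.3×10³)(12.0⁴)/(8·95.0³·19) = 12.14 N/mm
Series: 1/k_eq = 1/4.308 + 1/11.096 + 1/12.14 = 0.40461; k_eq = 2.4715 N/mm
F = k_eq·δ = 2.4715·35 = 86.503 N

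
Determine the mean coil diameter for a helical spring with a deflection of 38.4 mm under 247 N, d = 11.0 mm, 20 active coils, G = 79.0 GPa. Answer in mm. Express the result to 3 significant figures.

Required rate k = F/δ = 247/38.4 = 6.4323 N/mm
D = (Gd⁴/(8N_a·k))^(1/3) = (79.0×10³·11.0⁴/(8·20·6.4323))^(1/3)
  = (1.12386e+06)^(1/3) = 103.9690 mm

104 mm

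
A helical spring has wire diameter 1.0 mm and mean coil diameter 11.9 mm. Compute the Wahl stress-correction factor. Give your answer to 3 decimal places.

1.120

C = D/d = 11.9/1.0 = 11.9000
K_W = (4C−1)/(4C−4) + 0.615/C = 46.600/43.600 + 0.0517 = 1.1205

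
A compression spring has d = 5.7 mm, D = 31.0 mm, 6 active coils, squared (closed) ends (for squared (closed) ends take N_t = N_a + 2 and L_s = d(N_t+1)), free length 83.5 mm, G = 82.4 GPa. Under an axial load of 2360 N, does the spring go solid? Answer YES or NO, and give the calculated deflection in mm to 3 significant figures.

YES, δ = 38.8 mm

k = Gd⁴/(8D³N_a) = (82.4×10³)(5.7⁴)/(8·31.0³·6) = 60.828 N/mm
N_t = 8; L_s = 5.7·9 = 51.3 mm; δ_solid = L₀ − L_s = 83.5 − 51.3 = 32.2 mm
δ = F/k = 2360/60.828 = 38.798 mm
δ ≥ δ_solid → spring goes solid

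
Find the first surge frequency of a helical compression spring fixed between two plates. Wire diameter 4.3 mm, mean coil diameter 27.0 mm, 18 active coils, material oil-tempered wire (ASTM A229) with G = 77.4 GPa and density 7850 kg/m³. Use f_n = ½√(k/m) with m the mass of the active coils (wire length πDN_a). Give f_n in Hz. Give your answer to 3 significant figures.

k = Gd⁴/(8D³N_a) = (77.4×10³)(4.3⁴)/(8·27.0³·18) = 9.336 N/mm = 9336 N/m
Wire length L = πDN_a = π·27.0·18 = 1526.8 mm
m = ρ·(πd²/4)·L = 7850 × 14.522×10⁻⁶ m² × 1.5268 m = 0.17405 kg
f_n = ½√(k/m) = 0.5·√(9336/0.17405) = 0.5·√(53639) = 115.8 Hz

116 Hz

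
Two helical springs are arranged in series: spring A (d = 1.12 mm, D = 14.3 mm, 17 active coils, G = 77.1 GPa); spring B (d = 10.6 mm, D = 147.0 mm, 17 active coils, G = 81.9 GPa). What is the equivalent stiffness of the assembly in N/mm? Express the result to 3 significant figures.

k_A = Gd⁴/(8D³N_a) = (77.1×10³)(1.12⁴)/(8·14.3³·17) = 0.30506 N/mm
k_B = Gd⁴/(8D³N_a) = (81.9×10³)(10.6⁴)/(8·147.0³·17) = 2.3934 N/mm
Series: 1/k_eq = 1/0.30506 + 1/2.3934 = 3.6959; k_eq = 0.27057 N/mm

0.271 N/mm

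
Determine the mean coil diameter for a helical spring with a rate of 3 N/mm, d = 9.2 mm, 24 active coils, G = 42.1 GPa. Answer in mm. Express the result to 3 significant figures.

80.6 mm

D = (Gd⁴/(8N_a·k))^(1/3) = (42.1×10³·9.2⁴/(8·24·3))^(1/3)
  = (523614)^(1/3) = 80.6004 mm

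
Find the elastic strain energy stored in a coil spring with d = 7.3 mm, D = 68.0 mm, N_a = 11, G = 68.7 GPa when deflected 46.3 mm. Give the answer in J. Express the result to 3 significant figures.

7.56 J

k = Gd⁴/(8D³N_a) = (68.7×10³)(7.3⁴)/(8·68.0³·11) = 7.0508 N/mm
U = ½kδ² = 0.5 × 7.0508 × 46.3² = 7557.4 N·mm = 7.5574 J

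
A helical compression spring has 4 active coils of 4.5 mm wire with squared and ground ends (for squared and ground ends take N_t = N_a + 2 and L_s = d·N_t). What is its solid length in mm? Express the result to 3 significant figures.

27.0 mm

squared and ground ends: N_t = N_a + 2 = 4 + 2 = 6
L_s = d·N_t = 4.5 × 6 = 27 mm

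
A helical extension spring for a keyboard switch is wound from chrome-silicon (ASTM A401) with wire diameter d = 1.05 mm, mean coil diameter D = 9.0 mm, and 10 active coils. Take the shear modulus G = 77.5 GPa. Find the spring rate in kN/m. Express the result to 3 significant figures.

1.62 kN/m

k = Gd⁴/(8D³N_a) = (77.5×10³ × 1.05⁴) / (8 × 9.0³ × 10)
  = 94201.7 / 58320 = 1.6153 N/mm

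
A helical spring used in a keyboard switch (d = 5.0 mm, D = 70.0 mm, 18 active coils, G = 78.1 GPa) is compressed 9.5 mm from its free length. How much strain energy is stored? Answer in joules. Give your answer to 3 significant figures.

0.0446 J

k = Gd⁴/(8D³N_a) = (78.1×10³)(5.0⁴)/(8·70.0³·18) = 0.98827 N/mm
U = ½kδ² = 0.5 × 0.98827 × 9.5² = 44.596 N·mm = 0.044596 J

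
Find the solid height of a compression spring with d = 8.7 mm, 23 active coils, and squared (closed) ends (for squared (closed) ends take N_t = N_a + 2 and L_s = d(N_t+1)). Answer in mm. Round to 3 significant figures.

squared (closed) ends: N_t = N_a + 2 = 23 + 2 = 25
L_s = d·(N_t+1) = 8.7 × 26 = 226.2 mm

226 mm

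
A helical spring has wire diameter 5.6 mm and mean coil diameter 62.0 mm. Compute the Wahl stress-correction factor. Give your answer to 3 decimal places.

1.130

C = D/d = 62.0/5.6 = 11.0714
K_W = (4C−1)/(4C−4) + 0.615/C = 43.286/40.286 + 0.0555 = 1.1300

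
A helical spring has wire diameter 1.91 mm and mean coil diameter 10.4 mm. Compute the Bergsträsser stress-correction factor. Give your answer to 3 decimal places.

C = D/d = 10.4/1.91 = 5.4450
K_B = (4C+2)/(4C−3) = 23.780/18.780 = 1.2662

1.266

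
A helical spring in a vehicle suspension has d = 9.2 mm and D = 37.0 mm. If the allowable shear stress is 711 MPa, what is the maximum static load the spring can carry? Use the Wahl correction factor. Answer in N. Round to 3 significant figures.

C = D/d = 37.0/9.2 = 4.0217
K_W = (4C−1)/(4C−4) + 0.615/C = 15.087/12.087 + 0.1529 = 1.4011
τ_max = K·8FD/(πd³) → F_max = τ_allow·πd³/(8DK)
F_max = 711·π·9.2³/(8·37.0·1.4011) = 1.7393e+06/414.73 = 4193.9 N

4190 N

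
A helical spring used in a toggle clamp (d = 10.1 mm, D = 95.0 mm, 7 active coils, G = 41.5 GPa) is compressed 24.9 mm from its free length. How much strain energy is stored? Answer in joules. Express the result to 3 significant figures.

2.79 J

k = Gd⁴/(8D³N_a) = (41.5×10³)(10.1⁴)/(8·95.0³·7) = 8.9945 N/mm
U = ½kδ² = 0.5 × 8.9945 × 24.9² = 2788.3 N·mm = 2.7883 J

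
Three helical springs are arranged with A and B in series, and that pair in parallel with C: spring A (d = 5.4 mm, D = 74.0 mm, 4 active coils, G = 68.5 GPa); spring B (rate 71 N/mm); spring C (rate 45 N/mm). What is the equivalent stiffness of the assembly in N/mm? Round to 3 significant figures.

49.2 N/mm

k_A = Gd⁴/(8D³N_a) = (68.5×10³)(5.4⁴)/(8·74.0³·4) = 4.4918 N/mm
Springs A,B series: k_AB = 1/(1/4.4918+1/71) = 4.2245 N/mm; parallel with C: k_eq = 4.2245+45 = 49.225 N/mm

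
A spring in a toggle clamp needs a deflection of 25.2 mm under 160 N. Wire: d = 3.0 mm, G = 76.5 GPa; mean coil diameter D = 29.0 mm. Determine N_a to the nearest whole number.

5

Required rate k = F/δ = 160/25.2 = 6.3492 N/mm
N_a = Gd⁴/(8D³k) = (76.5×10³ × 3.0⁴)/(8 × 29.0³ × 6.3492)
    = 6.1965e+06 / 1.23881e+06 = 5.002 → 5 coils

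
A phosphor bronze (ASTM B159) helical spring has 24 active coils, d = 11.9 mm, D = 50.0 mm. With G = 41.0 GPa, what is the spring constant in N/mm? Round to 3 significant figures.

k = Gd⁴/(8D³N_a) = (41.0×10³ × 11.9⁴) / (8 × 50.0³ × 24)
  = 8.22189e+08 / 2.4e+07 = 34.258 N/mm

34.3 N/mm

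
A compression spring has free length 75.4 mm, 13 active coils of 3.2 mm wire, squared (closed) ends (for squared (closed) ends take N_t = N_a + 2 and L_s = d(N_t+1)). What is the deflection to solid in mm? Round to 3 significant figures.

24.2 mm

N_t = 15; L_s = 3.2·16 = 51.2 mm
δ_solid = L₀ − L_s = 75.4 − 51.2 = 24.2 mm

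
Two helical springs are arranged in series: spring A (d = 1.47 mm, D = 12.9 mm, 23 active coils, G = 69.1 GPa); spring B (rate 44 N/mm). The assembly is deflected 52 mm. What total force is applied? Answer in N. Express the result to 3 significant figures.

k_A = Gd⁴/(8D³N_a) = (69.1×10³)(1.47⁴)/(8·12.9³·23) = 0.81688 N/mm
Series: 1/k_eq = 1/0.81688 + 1/44 = 1.2469; k_eq = 0.80199 N/mm
F = k_eq·δ = 0.80199·52 = 41.704 N

41.7 N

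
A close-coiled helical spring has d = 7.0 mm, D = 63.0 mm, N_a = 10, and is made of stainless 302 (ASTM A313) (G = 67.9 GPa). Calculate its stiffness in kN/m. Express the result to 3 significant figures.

k = Gd⁴/(8D³N_a) = (67.9×10³ × 7.0⁴) / (8 × 63.0³ × 10)
  = 1.63028e+08 / 2.00038e+07 = 8.1499 N/mm

8.15 kN/m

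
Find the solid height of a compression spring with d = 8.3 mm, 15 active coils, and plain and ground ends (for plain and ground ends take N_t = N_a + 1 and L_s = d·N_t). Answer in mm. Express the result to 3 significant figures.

plain and ground ends: N_t = N_a + 1 = 15 + 1 = 16
L_s = d·N_t = 8.3 × 16 = 132.8 mm

133 mm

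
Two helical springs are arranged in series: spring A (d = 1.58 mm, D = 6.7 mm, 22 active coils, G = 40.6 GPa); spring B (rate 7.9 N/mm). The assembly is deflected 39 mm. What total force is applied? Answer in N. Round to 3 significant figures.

116 N

k_A = Gd⁴/(8D³N_a) = (40.6×10³)(1.58⁴)/(8·6.7³·22) = 4.7799 N/mm
Series: 1/k_eq = 1/4.7799 + 1/7.9 = 0.33579; k_eq = 2.978 N/mm
F = k_eq·δ = 2.978·39 = 116.14 N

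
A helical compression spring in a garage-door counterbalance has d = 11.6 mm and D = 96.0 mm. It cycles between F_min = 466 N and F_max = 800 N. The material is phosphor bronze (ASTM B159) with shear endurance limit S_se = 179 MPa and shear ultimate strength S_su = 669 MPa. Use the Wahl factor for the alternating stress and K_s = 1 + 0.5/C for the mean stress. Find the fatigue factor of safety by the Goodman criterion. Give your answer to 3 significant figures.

C = D/d = 96.0/11.6 = 8.2759; K_W = (4C−1)/(4C−4)+0.615/C = 1.1774; K_s = 1+0.5/C = 1.0604
F_a = (F_max−F_min)/2 = 167 N; F_m = (F_max+F_min)/2 = 633 N
τ_a = K_W·8F_aD/(πd³) = 1.1774 × 26.155 = 30.795 MPa
τ_m = K_s·8F_mD/(πd³) = 1.0604 × 99.138 = 105.13 MPa
Goodman: 1/n_f = τ_a/S_se + τ_m/S_su = 30.795/179 + 105.13/669 = 0.17204 + 0.15714 = 0.32918
n_f = 1/0.32918 = 3.038

3.04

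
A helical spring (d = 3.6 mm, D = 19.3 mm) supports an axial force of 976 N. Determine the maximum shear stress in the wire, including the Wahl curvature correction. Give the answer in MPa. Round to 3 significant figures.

1320 MPa

Spring index C = D/d = 19.3/3.6 = 5.3611
K_W = (4C−1)/(4C−4) + 0.615/C = 20.444/17.444 + 0.1147 = 1.2867
τ₀ = 8FD/(πd³) = 8·976·19.3/(π·3.6³) = 150694/146.57 = 1028.1 MPa
τ_max = K·τ₀ = 1.2867 × 1028.1 = 1322.9 MPa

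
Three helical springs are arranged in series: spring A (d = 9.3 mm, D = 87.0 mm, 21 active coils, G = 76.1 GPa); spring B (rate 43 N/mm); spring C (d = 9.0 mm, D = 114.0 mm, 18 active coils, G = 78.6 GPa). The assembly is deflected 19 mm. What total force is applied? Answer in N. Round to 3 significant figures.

k_A = Gd⁴/(8D³N_a) = (76.1×10³)(9.3⁴)/(8·87.0³·21) = 5.1458 N/mm
k_C = Gd⁴/(8D³N_a) = (78.6×10³)(9.0⁴)/(8·114.0³·18) = 2.4172 N/mm
Series: 1/k_eq = 1/5.1458 + 1/43 + 1/2.4172 = 0.63129; k_eq = 1.5841 N/mm
F = k_eq·δ = 1.5841·19 = 30.097 N

30.1 N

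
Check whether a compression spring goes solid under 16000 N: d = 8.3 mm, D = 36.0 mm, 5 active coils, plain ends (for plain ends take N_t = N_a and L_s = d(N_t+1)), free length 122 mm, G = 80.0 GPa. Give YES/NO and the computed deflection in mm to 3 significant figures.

k = Gd⁴/(8D³N_a) = (80.0×10³)(8.3⁴)/(8·36.0³·5) = 203.44 N/mm
N_t = 5; L_s = 8.3·6 = 49.8 mm; δ_solid = L₀ − L_s = 122 − 49.8 = 72.2 mm
δ = F/k = 16000/203.44 = 78.648 mm
δ ≥ δ_solid → spring goes solid

YES, δ = 78.6 mm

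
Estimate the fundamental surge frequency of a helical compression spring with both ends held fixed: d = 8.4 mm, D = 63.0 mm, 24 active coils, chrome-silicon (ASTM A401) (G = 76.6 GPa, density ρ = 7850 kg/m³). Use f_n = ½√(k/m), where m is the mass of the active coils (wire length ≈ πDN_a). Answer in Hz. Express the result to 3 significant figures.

k = Gd⁴/(8D³N_a) = (76.6×10³)(8.4⁴)/(8·63.0³·24) = 7.9437 N/mm = 7943.7 N/m
Wire length L = πDN_a = π·63.0·24 = 4750.1 mm
m = ρ·(πd²/4)·L = 7850 × 55.418×10⁻⁶ m² × 4.7501 m = 2.0664 kg
f_n = ½√(k/m) = 0.5·√(7943.7/2.0664) = 0.5·√(3844.2) = 31.001 Hz

31.0 Hz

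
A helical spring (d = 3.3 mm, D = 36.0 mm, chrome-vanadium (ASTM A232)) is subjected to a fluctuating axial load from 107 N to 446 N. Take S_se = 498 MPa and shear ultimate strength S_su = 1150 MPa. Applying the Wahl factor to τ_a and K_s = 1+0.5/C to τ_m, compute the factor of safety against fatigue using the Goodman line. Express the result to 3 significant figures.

C = D/d = 36.0/3.3 = 10.9091; K_W = (4C−1)/(4C−4)+0.615/C = 1.1321; K_s = 1+0.5/C = 1.0458
F_a = (F_max−F_min)/2 = 169.5 N; F_m = (F_max+F_min)/2 = 276.5 N
τ_a = K_W·8F_aD/(πd³) = 1.1321 × 432.38 = 489.49 MPa
τ_m = K_s·8F_mD/(πd³) = 1.0458 × 705.34 = 737.66 MPa
Goodman: 1/n_f = τ_a/S_se + τ_m/S_su = 489.49/498 + 737.66/1150 = 0.98291 + 0.64145 = 1.6244
n_f = 1/1.6244 = 0.6156

0.616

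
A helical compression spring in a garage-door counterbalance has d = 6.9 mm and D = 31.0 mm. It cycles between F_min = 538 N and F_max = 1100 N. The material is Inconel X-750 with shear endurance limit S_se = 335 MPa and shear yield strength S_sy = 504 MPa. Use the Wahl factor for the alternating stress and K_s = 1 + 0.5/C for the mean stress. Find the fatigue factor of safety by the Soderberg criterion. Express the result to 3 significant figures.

C = D/d = 31.0/6.9 = 4.4928; K_W = (4C−1)/(4C−4)+0.615/C = 1.3516; K_s = 1+0.5/C = 1.1113
F_a = (F_max−F_min)/2 = 281 N; F_m = (F_max+F_min)/2 = 819 N
τ_a = K_W·8F_aD/(πd³) = 1.3516 × 67.524 = 91.267 MPa
τ_m = K_s·8F_mD/(πd³) = 1.1113 × 196.81 = 218.71 MPa
Soderberg: 1/n_f = τ_a/S_se + τ_m/S_sy = 91.267/335 + 218.71/504 = 0.27244 + 0.43395 = 0.70639
n_f = 1/0.70639 = 1.416

1.42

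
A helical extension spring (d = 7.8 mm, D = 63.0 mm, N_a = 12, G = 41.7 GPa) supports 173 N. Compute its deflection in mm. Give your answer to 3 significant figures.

26.9 mm

k = Gd⁴/(8D³N_a) = (41.7×10³)(7.8⁴)/(8·63.0³·12) = 6.4302 N/mm
δ = F/k = 173 / 6.4302 = 26.904 mm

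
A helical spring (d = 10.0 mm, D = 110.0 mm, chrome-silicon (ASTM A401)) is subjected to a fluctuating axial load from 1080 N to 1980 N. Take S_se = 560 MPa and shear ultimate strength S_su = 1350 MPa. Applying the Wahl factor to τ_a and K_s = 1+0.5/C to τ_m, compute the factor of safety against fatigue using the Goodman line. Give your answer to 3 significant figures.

C = D/d = 110.0/10.0 = 11.0000; K_W = (4C−1)/(4C−4)+0.615/C = 1.1309; K_s = 1+0.5/C = 1.0455
F_a = (F_max−F_min)/2 = 450 N; F_m = (F_max+F_min)/2 = 1530 N
τ_a = K_W·8F_aD/(πd³) = 1.1309 × 126.05 = 142.55 MPa
τ_m = K_s·8F_mD/(πd³) = 1.0455 × 428.57 = 448.05 MPa
Goodman: 1/n_f = τ_a/S_se + τ_m/S_su = 142.55/560 + 448.05/1350 = 0.25456 + 0.33189 = 0.58645
n_f = 1/0.58645 = 1.705

1.71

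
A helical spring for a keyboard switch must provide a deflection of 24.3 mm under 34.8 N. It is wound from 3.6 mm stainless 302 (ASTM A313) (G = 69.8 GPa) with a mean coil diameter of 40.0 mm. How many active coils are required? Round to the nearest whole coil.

16

Required rate k = F/δ = 34.8/24.3 = 1.4321 N/mm
N_a = Gd⁴/(8D³k) = (69.8×10³ × 3.6⁴)/(8 × 40.0³ × 1.4321)
    = 1.17237e+07 / 733235 = 15.99 → 16 coils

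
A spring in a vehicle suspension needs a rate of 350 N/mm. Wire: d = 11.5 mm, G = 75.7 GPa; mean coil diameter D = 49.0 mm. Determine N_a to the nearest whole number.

4

N_a = Gd⁴/(8D³k) = (75.7×10³ × 11.5⁴)/(8 × 49.0³ × 350)
    = 1.324e+09 / 3.29417e+08 = 4.019 → 4 coils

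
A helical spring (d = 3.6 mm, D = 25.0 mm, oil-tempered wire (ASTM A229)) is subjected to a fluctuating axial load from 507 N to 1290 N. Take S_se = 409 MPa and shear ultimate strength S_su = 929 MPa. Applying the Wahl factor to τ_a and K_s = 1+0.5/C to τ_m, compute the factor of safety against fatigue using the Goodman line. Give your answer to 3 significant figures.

0.333

C = D/d = 25.0/3.6 = 6.9444; K_W = (4C−1)/(4C−4)+0.615/C = 1.2147; K_s = 1+0.5/C = 1.0720
F_a = (F_max−F_min)/2 = 391.5 N; F_m = (F_max+F_min)/2 = 898.5 N
τ_a = K_W·8F_aD/(πd³) = 1.2147 × 534.2 = 648.91 MPa
τ_m = K_s·8F_mD/(πd³) = 1.0720 × 1226 = 1314.3 MPa
Goodman: 1/n_f = τ_a/S_se + τ_m/S_su = 648.91/409 + 1314.3/929 = 1.58657 + 1.41472 = 3.0013
n_f = 1/3.0013 = 0.3332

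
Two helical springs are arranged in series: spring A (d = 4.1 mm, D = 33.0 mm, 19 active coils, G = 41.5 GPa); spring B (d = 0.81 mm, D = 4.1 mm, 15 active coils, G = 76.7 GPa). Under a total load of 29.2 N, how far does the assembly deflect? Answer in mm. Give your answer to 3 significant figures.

20.9 mm

k_A = Gd⁴/(8D³N_a) = (41.5×10³)(4.1⁴)/(8·33.0³·19) = 2.1468 N/mm
k_B = Gd⁴/(8D³N_a) = (76.7×10³)(0.81⁴)/(8·4.1³·15) = 3.9921 N/mm
Series: 1/k_eq = 1/2.1468 + 1/3.9921 = 0.7163; k_eq = 1.3961 N/mm
δ = F/k_eq = 29.2/1.3961 = 20.916 mm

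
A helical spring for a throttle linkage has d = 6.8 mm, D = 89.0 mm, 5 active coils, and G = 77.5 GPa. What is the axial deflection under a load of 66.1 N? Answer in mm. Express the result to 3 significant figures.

11.2 mm

k = Gd⁴/(8D³N_a) = (77.5×10³)(6.8⁴)/(8·89.0³·5) = 5.8763 N/mm
δ = F/k = 66.1 / 5.8763 = 11.248 mm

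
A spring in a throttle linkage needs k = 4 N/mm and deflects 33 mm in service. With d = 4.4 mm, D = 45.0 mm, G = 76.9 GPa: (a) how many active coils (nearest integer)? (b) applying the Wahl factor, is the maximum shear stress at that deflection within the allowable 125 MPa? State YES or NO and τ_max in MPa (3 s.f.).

N_a = Gd⁴/(8D³k) = (76.9×10³)(4.4⁴)/(8·45.0³·4) = 9.884 → N_a = 10
Actual rate k = Gd⁴/(8D³·10) = 3.9538 N/mm
Working load F = kδ = 3.9538·33 = 130.47 N
C = 45.0/4.4 = 10.2273; K_W = (4C−1)/(4C−4)+0.615/C = 1.1414
τ_max = K_W·8FD/(πd³) = 1.1414·175.52 = 200.34 MPa
τ_max > 125 MPa → exceeds allowable

(a) 10 coils; (b) NO, τ_max = 200 MPa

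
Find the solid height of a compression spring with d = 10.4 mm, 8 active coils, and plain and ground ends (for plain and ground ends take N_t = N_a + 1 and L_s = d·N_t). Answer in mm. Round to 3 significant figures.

plain and ground ends: N_t = N_a + 1 = 8 + 1 = 9
L_s = d·N_t = 10.4 × 9 = 93.6 mm

93.6 mm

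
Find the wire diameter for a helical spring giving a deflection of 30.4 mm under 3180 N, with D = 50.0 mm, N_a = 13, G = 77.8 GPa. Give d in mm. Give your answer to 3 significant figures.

11.5 mm

Required rate k = F/δ = 3180/30.4 = 104.61 N/mm
d = (8D³N_a·k / G)^(1/4) = (8·50.0³·13·104.61 / (77.8×10³))^0.25
  = (17479)^0.25 = 11.4982 mm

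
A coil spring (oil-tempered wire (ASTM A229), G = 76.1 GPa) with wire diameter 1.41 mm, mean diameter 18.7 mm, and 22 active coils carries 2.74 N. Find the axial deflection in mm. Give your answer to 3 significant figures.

10.5 mm

k = Gd⁴/(8D³N_a) = (76.1×10³)(1.41⁴)/(8·18.7³·22) = 0.26135 N/mm
δ = F/k = 2.74 / 0.26135 = 10.484 mm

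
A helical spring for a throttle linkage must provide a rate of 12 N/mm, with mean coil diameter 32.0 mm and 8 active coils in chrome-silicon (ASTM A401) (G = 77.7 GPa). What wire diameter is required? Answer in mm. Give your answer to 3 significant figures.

d = (8D³N_a·k / G)^(1/4) = (8·32.0³·8·12 / (77.7×10³))^0.25
  = (323.88)^0.25 = 4.2423 mm

4.24 mm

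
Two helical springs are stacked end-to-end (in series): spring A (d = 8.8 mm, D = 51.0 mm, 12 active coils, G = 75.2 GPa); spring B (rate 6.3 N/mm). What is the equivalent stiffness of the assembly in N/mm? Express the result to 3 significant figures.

k_A = Gd⁴/(8D³N_a) = (75.2×10³)(8.8⁴)/(8·51.0³·12) = 35.413 N/mm
Series: 1/k_eq = 1/35.413 + 1/6.3 = 0.18697; k_eq = 5.3485 N/mm

5.35 N/mm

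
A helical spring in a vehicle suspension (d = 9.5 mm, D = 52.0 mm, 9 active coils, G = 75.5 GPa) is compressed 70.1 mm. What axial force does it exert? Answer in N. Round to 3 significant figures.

4260 N

k = Gd⁴/(8D³N_a) = (75.5×10³)(9.5⁴)/(8·52.0³·9) = 60.743 N/mm
F = k·δ = 60.743 × 70.1 = 4258.1 N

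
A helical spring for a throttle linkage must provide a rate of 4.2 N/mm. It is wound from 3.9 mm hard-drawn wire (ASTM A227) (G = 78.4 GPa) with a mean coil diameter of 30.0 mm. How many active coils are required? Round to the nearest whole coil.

N_a = Gd⁴/(8D³k) = (78.4×10³ × 3.9⁴)/(8 × 30.0³ × 4.2)
    = 1.81374e+07 / 907200 = 19.99 → 20 coils

20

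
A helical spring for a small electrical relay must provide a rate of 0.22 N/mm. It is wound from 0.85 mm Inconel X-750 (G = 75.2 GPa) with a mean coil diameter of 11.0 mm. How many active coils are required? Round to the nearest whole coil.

17

N_a = Gd⁴/(8D³k) = (75.2×10³ × 0.85⁴)/(8 × 11.0³ × 0.22)
    = 39254.9 / 2342.56 = 16.76 → 17 coils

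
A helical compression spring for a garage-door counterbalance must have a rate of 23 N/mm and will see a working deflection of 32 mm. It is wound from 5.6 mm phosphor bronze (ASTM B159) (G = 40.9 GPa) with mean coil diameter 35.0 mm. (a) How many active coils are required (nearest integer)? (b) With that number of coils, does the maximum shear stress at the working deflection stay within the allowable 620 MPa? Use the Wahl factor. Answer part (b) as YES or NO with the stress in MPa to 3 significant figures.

(a) 5 coils; (b) YES, τ_max = 473 MPa

N_a = Gd⁴/(8D³k) = (40.9×10³)(5.6⁴)/(8·35.0³·23) = 5.099 → N_a = 5
Actual rate k = Gd⁴/(8D³·5) = 23.454 N/mm
Working load F = kδ = 23.454·32 = 750.52 N
C = 35.0/5.6 = 6.2500; K_W = (4C−1)/(4C−4)+0.615/C = 1.2413
τ_max = K_W·8FD/(πd³) = 1.2413·380.9 = 472.79 MPa
τ_max ≤ 620 MPa → acceptable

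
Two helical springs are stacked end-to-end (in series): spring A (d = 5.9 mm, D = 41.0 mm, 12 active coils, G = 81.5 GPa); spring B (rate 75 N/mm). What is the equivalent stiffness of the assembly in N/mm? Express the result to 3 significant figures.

k_A = Gd⁴/(8D³N_a) = (81.5×10³)(5.9⁴)/(8·41.0³·12) = 14.926 N/mm
Series: 1/k_eq = 1/14.926 + 1/75 = 0.080331; k_eq = 12.449 N/mm

12.4 N/mm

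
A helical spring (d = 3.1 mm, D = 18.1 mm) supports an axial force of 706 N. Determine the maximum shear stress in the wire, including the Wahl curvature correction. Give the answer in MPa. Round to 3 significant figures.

Spring index C = D/d = 18.1/3.1 = 5.8387
K_W = (4C−1)/(4C−4) + 0.615/C = 22.355/19.355 + 0.1053 = 1.2603
τ₀ = 8FD/(πd³) = 8·706·18.1/(π·3.1³) = 102229/93.591 = 1092.3 MPa
τ_max = K·τ₀ = 1.2603 × 1092.3 = 1376.6 MPa

1380 MPa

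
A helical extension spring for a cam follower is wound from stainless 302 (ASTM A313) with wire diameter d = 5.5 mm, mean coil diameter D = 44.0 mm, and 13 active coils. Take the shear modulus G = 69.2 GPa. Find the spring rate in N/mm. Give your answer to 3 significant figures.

k = Gd⁴/(8D³N_a) = (69.2×10³ × 5.5⁴) / (8 × 44.0³ × 13)
  = 6.33223e+07 / 8.85914e+06 = 7.1477 N/mm

7.15 N/mm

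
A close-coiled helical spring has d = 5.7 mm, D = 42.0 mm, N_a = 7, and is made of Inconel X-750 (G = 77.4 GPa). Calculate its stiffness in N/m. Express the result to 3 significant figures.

k = Gd⁴/(8D³N_a) = (77.4×10³ × 5.7⁴) / (8 × 42.0³ × 7)
  = 8.17034e+07 / 4.14893e+06 = 19.693 N/mm = 19693 N/m

19700 N/m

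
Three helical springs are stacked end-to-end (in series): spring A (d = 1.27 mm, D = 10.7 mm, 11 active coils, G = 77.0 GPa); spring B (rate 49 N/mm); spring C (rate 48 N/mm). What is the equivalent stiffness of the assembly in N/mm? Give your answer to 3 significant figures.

1.73 N/mm

k_A = Gd⁴/(8D³N_a) = (77.0×10³)(1.27⁴)/(8·10.7³·11) = 1.8581 N/mm
Series: 1/k_eq = 1/1.8581 + 1/49 + 1/48 = 0.57942; k_eq = 1.7259 N/mm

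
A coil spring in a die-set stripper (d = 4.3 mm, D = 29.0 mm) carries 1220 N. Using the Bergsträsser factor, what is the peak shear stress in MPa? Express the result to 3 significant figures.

Spring index C = D/d = 29.0/4.3 = 6.7442
K_B = (4C+2)/(4C−3) = 28.977/23.977 = 1.2085
τ₀ = 8FD/(πd³) = 8·1220·29.0/(π·4.3³) = 283040/249.78 = 1133.2 MPa
τ_max = K·τ₀ = 1.2085 × 1133.2 = 1369.5 MPa

1370 MPa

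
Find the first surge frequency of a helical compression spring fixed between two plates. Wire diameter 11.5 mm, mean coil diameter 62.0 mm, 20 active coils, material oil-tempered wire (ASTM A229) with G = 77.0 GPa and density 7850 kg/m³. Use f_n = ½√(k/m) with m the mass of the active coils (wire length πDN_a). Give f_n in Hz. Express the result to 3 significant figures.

52.7 Hz

k = Gd⁴/(8D³N_a) = (77.0×10³)(11.5⁴)/(8·62.0³·20) = 35.317 N/mm = 35317 N/m
Wire length L = πDN_a = π·62.0·20 = 3895.6 mm
m = ρ·(πd²/4)·L = 7850 × 103.87×10⁻⁶ m² × 3.8956 m = 3.1763 kg
f_n = ½√(k/m) = 0.5·√(35317/3.1763) = 0.5·√(11119) = 52.723 Hz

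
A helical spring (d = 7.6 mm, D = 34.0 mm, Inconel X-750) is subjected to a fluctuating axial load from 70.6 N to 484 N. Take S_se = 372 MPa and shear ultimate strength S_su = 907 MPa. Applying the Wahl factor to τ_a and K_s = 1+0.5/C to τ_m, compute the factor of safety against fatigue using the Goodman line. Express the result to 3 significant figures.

C = D/d = 34.0/7.6 = 4.4737; K_W = (4C−1)/(4C−4)+0.615/C = 1.3534; K_s = 1+0.5/C = 1.1118
F_a = (F_max−F_min)/2 = 206.7 N; F_m = (F_max+F_min)/2 = 277.3 N
τ_a = K_W·8F_aD/(πd³) = 1.3534 × 40.768 = 55.174 MPa
τ_m = K_s·8F_mD/(πd³) = 1.1118 × 54.693 = 60.805 MPa
Goodman: 1/n_f = τ_a/S_se + τ_m/S_su = 55.174/372 + 60.805/907 = 0.14832 + 0.06704 = 0.21536
n_f = 1/0.21536 = 4.643

4.64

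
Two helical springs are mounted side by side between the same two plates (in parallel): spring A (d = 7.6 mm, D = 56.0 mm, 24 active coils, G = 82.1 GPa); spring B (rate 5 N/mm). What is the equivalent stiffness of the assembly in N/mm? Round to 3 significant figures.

13.1 N/mm

k_A = Gd⁴/(8D³N_a) = (82.1×10³)(7.6⁴)/(8·56.0³·24) = 8.1233 N/mm
Parallel: k_eq = 8.1233 + 5 = 13.123 N/mm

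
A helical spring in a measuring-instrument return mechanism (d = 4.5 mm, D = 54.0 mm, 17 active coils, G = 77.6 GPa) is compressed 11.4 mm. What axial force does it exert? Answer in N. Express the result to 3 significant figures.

16.9 N

k = Gd⁴/(8D³N_a) = (77.6×10³)(4.5⁴)/(8·54.0³·17) = 1.4859 N/mm
F = k·δ = 1.4859 × 11.4 = 16.939 N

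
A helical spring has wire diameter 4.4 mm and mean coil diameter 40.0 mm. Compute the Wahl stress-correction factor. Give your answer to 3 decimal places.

1.160

C = D/d = 40.0/4.4 = 9.0909
K_W = (4C−1)/(4C−4) + 0.615/C = 35.364/32.364 + 0.0677 = 1.1603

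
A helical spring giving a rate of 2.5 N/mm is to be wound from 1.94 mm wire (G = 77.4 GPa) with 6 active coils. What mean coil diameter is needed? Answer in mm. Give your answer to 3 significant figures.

D = (Gd⁴/(8N_a·k))^(1/3) = (77.4×10³·1.94⁴/(8·6·2.5))^(1/3)
  = (9136.22)^(1/3) = 20.9053 mm

20.9 mm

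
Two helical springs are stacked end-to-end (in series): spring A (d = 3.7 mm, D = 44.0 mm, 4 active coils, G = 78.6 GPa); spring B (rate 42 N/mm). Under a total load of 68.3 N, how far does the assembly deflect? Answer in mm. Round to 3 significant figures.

k_A = Gd⁴/(8D³N_a) = (78.6×10³)(3.7⁴)/(8·44.0³·4) = 5.4041 N/mm
Series: 1/k_eq = 1/5.4041 + 1/42 = 0.20886; k_eq = 4.788 N/mm
δ = F/k_eq = 68.3/4.788 = 14.265 mm

14.3 mm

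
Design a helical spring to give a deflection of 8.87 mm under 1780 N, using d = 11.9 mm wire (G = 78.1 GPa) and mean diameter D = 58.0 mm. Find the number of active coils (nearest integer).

5

Required rate k = F/δ = 1780/8.87 = 200.68 N/mm
N_a = Gd⁴/(8D³k) = (78.1×10³ × 11.9⁴)/(8 × 58.0³ × 200.68)
    = 1.56617e+09 / 3.13235e+08 = 5 → 5 coils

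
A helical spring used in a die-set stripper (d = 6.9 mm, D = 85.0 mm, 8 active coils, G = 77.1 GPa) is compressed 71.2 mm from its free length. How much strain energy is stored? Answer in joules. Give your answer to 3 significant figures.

k = Gd⁴/(8D³N_a) = (77.1×10³)(6.9⁴)/(8·85.0³·8) = 4.4465 N/mm
U = ½kδ² = 0.5 × 4.4465 × 71.2² = 11271 N·mm = 11.271 J

11.3 J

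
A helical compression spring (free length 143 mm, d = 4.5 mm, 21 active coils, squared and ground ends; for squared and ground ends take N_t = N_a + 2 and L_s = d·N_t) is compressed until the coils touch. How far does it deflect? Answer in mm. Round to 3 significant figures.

N_t = 23; L_s = 4.5·23 = 103.5 mm
δ_solid = L₀ − L_s = 143 − 103.5 = 39.5 mm

39.5 mm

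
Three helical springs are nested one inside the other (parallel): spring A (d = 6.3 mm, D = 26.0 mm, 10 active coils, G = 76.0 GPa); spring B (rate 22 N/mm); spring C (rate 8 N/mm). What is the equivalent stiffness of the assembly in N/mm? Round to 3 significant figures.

115 N/mm

k_A = Gd⁴/(8D³N_a) = (76.0×10³)(6.3⁴)/(8·26.0³·10) = 85.146 N/mm
Parallel: k_eq = 85.146 + 22 + 8 = 115.15 N/mm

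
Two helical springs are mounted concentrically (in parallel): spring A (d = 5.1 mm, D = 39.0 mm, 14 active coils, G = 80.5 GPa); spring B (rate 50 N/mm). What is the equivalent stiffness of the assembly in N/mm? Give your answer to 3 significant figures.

k_A = Gd⁴/(8D³N_a) = (80.5×10³)(5.1⁴)/(8·39.0³·14) = 8.1972 N/mm
Parallel: k_eq = 8.1972 + 50 = 58.197 N/mm

58.2 N/mm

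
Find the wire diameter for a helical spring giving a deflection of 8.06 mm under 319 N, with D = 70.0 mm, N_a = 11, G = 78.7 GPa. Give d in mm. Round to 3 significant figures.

11.1 mm

Required rate k = F/δ = 319/8.06 = 39.578 N/mm
d = (8D³N_a·k / G)^(1/4) = (8·70.0³·11·39.578 / (78.7×10³))^0.25
  = (15180)^0.25 = 11.0998 mm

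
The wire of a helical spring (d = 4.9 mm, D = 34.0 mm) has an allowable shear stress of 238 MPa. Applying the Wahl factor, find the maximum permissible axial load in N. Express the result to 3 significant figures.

C = D/d = 34.0/4.9 = 6.9388
K_W = (4C−1)/(4C−4) + 0.615/C = 26.755/23.755 + 0.0886 = 1.2149
τ_max = K·8FD/(πd³) → F_max = τ_allow·πd³/(8DK)
F_max = 238·π·4.9³/(8·34.0·1.2149) = 87966/330.46 = 266.19 N

266 N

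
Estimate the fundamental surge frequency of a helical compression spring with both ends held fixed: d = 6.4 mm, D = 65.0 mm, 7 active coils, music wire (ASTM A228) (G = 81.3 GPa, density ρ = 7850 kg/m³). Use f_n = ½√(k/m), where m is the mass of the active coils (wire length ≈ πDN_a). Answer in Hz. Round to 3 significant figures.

78.4 Hz

k = Gd⁴/(8D³N_a) = (81.3×10³)(6.4⁴)/(8·65.0³·7) = 8.8692 N/mm = 8869.2 N/m
Wire length L = πDN_a = π·65.0·7 = 1429.4 mm
m = ρ·(πd²/4)·L = 7850 × 32.17×10⁻⁶ m² × 1.4294 m = 0.36098 kg
f_n = ½√(k/m) = 0.5·√(8869.2/0.36098) = 0.5·√(24570) = 78.374 Hz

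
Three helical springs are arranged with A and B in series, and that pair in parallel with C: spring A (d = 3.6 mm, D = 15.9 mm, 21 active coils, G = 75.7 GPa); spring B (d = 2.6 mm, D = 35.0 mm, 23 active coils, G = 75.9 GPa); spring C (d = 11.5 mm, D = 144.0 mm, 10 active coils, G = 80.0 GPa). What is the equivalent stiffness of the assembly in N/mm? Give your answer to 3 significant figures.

6.29 N/mm

k_A = Gd⁴/(8D³N_a) = (75.7×10³)(3.6⁴)/(8·15.9³·21) = 18.828 N/mm
k_B = Gd⁴/(8D³N_a) = (75.9×10³)(2.6⁴)/(8·35.0³·23) = 0.43966 N/mm
k_C = Gd⁴/(8D³N_a) = (80.0×10³)(11.5⁴)/(8·144.0³·10) = 5.8574 N/mm
Springs A,B series: k_AB = 1/(1/18.828+1/0.43966) = 0.42962 N/mm; parallel with C: k_eq = 0.42962+5.8574 = 6.287 N/mm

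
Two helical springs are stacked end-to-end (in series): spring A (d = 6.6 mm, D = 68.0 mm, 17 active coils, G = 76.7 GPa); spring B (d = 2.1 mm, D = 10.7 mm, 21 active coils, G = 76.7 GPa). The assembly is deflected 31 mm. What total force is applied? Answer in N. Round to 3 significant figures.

71.8 N

k_A = Gd⁴/(8D³N_a) = (76.7×10³)(6.6⁴)/(8·68.0³·17) = 3.4033 N/mm
k_B = Gd⁴/(8D³N_a) = (76.7×10³)(2.1⁴)/(8·10.7³·21) = 7.2479 N/mm
Series: 1/k_eq = 1/3.4033 + 1/7.2479 = 0.4318; k_eq = 2.3159 N/mm
F = k_eq·δ = 2.3159·31 = 71.792 N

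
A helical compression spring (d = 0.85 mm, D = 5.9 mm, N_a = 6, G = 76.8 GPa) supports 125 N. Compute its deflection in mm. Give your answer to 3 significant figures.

30.7 mm

k = Gd⁴/(8D³N_a) = (76.8×10³)(0.85⁴)/(8·5.9³·6) = 4.0667 N/mm
δ = F/k = 125 / 4.0667 = 30.738 mm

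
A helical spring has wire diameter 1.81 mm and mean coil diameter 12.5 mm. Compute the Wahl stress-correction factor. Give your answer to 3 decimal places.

1.216

C = D/d = 12.5/1.81 = 6.9061
K_W = (4C−1)/(4C−4) + 0.615/C = 26.624/23.624 + 0.0891 = 1.2160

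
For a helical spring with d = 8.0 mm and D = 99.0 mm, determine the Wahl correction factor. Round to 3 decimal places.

1.116

C = D/d = 99.0/8.0 = 12.3750
K_W = (4C−1)/(4C−4) + 0.615/C = 48.500/45.500 + 0.0497 = 1.1156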